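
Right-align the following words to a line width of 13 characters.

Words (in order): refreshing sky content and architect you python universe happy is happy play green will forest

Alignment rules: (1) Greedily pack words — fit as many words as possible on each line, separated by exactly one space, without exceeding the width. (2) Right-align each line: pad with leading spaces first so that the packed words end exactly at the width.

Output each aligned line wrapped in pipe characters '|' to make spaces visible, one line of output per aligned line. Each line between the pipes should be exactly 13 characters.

Line 1: ['refreshing'] (min_width=10, slack=3)
Line 2: ['sky', 'content'] (min_width=11, slack=2)
Line 3: ['and', 'architect'] (min_width=13, slack=0)
Line 4: ['you', 'python'] (min_width=10, slack=3)
Line 5: ['universe'] (min_width=8, slack=5)
Line 6: ['happy', 'is'] (min_width=8, slack=5)
Line 7: ['happy', 'play'] (min_width=10, slack=3)
Line 8: ['green', 'will'] (min_width=10, slack=3)
Line 9: ['forest'] (min_width=6, slack=7)

Answer: |   refreshing|
|  sky content|
|and architect|
|   you python|
|     universe|
|     happy is|
|   happy play|
|   green will|
|       forest|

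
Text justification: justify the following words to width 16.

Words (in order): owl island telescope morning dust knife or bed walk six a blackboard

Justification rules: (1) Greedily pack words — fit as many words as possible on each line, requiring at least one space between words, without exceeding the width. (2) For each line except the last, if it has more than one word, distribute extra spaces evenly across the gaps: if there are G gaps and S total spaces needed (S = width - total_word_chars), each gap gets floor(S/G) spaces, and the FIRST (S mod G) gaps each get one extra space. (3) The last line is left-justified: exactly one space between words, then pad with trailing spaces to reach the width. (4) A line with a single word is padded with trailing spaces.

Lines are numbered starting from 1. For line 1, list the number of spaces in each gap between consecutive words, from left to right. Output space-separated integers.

Line 1: ['owl', 'island'] (min_width=10, slack=6)
Line 2: ['telescope'] (min_width=9, slack=7)
Line 3: ['morning', 'dust'] (min_width=12, slack=4)
Line 4: ['knife', 'or', 'bed'] (min_width=12, slack=4)
Line 5: ['walk', 'six', 'a'] (min_width=10, slack=6)
Line 6: ['blackboard'] (min_width=10, slack=6)

Answer: 7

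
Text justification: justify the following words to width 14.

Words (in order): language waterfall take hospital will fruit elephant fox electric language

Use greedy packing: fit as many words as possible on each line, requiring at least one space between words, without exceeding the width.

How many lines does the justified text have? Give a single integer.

Line 1: ['language'] (min_width=8, slack=6)
Line 2: ['waterfall', 'take'] (min_width=14, slack=0)
Line 3: ['hospital', 'will'] (min_width=13, slack=1)
Line 4: ['fruit', 'elephant'] (min_width=14, slack=0)
Line 5: ['fox', 'electric'] (min_width=12, slack=2)
Line 6: ['language'] (min_width=8, slack=6)
Total lines: 6

Answer: 6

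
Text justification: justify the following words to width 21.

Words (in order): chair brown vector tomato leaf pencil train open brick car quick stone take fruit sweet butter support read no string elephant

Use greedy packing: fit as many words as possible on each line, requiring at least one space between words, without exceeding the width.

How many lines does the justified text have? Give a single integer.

Answer: 7

Derivation:
Line 1: ['chair', 'brown', 'vector'] (min_width=18, slack=3)
Line 2: ['tomato', 'leaf', 'pencil'] (min_width=18, slack=3)
Line 3: ['train', 'open', 'brick', 'car'] (min_width=20, slack=1)
Line 4: ['quick', 'stone', 'take'] (min_width=16, slack=5)
Line 5: ['fruit', 'sweet', 'butter'] (min_width=18, slack=3)
Line 6: ['support', 'read', 'no'] (min_width=15, slack=6)
Line 7: ['string', 'elephant'] (min_width=15, slack=6)
Total lines: 7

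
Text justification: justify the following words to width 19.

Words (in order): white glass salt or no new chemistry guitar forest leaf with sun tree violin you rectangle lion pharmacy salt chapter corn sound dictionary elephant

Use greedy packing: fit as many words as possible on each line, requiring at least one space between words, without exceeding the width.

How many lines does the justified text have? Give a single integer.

Line 1: ['white', 'glass', 'salt', 'or'] (min_width=19, slack=0)
Line 2: ['no', 'new', 'chemistry'] (min_width=16, slack=3)
Line 3: ['guitar', 'forest', 'leaf'] (min_width=18, slack=1)
Line 4: ['with', 'sun', 'tree'] (min_width=13, slack=6)
Line 5: ['violin', 'you'] (min_width=10, slack=9)
Line 6: ['rectangle', 'lion'] (min_width=14, slack=5)
Line 7: ['pharmacy', 'salt'] (min_width=13, slack=6)
Line 8: ['chapter', 'corn', 'sound'] (min_width=18, slack=1)
Line 9: ['dictionary', 'elephant'] (min_width=19, slack=0)
Total lines: 9

Answer: 9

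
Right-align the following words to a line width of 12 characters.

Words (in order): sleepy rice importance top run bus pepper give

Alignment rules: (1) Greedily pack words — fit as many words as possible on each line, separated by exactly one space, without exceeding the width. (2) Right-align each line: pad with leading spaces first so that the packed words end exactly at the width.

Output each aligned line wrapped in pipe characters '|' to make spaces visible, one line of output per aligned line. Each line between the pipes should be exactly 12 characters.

Answer: | sleepy rice|
|  importance|
| top run bus|
| pepper give|

Derivation:
Line 1: ['sleepy', 'rice'] (min_width=11, slack=1)
Line 2: ['importance'] (min_width=10, slack=2)
Line 3: ['top', 'run', 'bus'] (min_width=11, slack=1)
Line 4: ['pepper', 'give'] (min_width=11, slack=1)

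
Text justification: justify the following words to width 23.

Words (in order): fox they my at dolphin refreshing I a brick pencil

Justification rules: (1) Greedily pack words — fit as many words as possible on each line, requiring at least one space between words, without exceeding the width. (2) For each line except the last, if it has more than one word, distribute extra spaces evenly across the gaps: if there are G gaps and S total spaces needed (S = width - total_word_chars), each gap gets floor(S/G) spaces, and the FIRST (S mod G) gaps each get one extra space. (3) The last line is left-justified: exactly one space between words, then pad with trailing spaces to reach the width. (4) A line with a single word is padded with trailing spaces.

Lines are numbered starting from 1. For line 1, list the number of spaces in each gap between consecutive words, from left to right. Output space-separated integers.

Answer: 2 1 1 1

Derivation:
Line 1: ['fox', 'they', 'my', 'at', 'dolphin'] (min_width=22, slack=1)
Line 2: ['refreshing', 'I', 'a', 'brick'] (min_width=20, slack=3)
Line 3: ['pencil'] (min_width=6, slack=17)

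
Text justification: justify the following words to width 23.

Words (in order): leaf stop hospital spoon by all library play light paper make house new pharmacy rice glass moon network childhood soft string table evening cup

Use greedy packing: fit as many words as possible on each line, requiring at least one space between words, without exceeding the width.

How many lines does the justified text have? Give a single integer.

Answer: 7

Derivation:
Line 1: ['leaf', 'stop', 'hospital'] (min_width=18, slack=5)
Line 2: ['spoon', 'by', 'all', 'library'] (min_width=20, slack=3)
Line 3: ['play', 'light', 'paper', 'make'] (min_width=21, slack=2)
Line 4: ['house', 'new', 'pharmacy', 'rice'] (min_width=23, slack=0)
Line 5: ['glass', 'moon', 'network'] (min_width=18, slack=5)
Line 6: ['childhood', 'soft', 'string'] (min_width=21, slack=2)
Line 7: ['table', 'evening', 'cup'] (min_width=17, slack=6)
Total lines: 7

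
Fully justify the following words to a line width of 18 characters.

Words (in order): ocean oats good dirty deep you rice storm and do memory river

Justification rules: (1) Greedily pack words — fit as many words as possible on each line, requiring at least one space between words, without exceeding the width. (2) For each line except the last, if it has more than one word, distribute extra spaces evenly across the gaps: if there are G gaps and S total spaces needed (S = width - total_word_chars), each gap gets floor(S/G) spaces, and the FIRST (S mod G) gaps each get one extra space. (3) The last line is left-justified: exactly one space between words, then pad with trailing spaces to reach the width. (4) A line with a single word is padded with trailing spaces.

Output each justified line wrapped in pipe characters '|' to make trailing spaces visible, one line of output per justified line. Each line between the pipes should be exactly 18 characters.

Answer: |ocean   oats  good|
|dirty   deep   you|
|rice  storm and do|
|memory river      |

Derivation:
Line 1: ['ocean', 'oats', 'good'] (min_width=15, slack=3)
Line 2: ['dirty', 'deep', 'you'] (min_width=14, slack=4)
Line 3: ['rice', 'storm', 'and', 'do'] (min_width=17, slack=1)
Line 4: ['memory', 'river'] (min_width=12, slack=6)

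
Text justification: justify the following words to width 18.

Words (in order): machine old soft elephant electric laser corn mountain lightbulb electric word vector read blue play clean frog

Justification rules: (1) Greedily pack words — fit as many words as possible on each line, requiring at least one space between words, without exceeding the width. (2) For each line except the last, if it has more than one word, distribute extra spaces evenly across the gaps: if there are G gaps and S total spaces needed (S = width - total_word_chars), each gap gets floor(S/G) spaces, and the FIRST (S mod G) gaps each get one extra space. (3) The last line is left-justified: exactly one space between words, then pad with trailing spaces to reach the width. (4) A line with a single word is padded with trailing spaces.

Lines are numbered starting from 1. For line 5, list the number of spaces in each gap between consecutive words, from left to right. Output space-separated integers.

Answer: 6

Derivation:
Line 1: ['machine', 'old', 'soft'] (min_width=16, slack=2)
Line 2: ['elephant', 'electric'] (min_width=17, slack=1)
Line 3: ['laser', 'corn'] (min_width=10, slack=8)
Line 4: ['mountain', 'lightbulb'] (min_width=18, slack=0)
Line 5: ['electric', 'word'] (min_width=13, slack=5)
Line 6: ['vector', 'read', 'blue'] (min_width=16, slack=2)
Line 7: ['play', 'clean', 'frog'] (min_width=15, slack=3)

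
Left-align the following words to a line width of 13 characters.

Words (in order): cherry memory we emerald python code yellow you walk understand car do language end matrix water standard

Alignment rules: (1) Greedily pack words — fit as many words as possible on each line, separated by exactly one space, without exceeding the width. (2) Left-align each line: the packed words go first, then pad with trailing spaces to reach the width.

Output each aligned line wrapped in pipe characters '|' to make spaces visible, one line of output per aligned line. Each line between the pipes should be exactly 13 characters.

Answer: |cherry memory|
|we emerald   |
|python code  |
|yellow you   |
|walk         |
|understand   |
|car do       |
|language end |
|matrix water |
|standard     |

Derivation:
Line 1: ['cherry', 'memory'] (min_width=13, slack=0)
Line 2: ['we', 'emerald'] (min_width=10, slack=3)
Line 3: ['python', 'code'] (min_width=11, slack=2)
Line 4: ['yellow', 'you'] (min_width=10, slack=3)
Line 5: ['walk'] (min_width=4, slack=9)
Line 6: ['understand'] (min_width=10, slack=3)
Line 7: ['car', 'do'] (min_width=6, slack=7)
Line 8: ['language', 'end'] (min_width=12, slack=1)
Line 9: ['matrix', 'water'] (min_width=12, slack=1)
Line 10: ['standard'] (min_width=8, slack=5)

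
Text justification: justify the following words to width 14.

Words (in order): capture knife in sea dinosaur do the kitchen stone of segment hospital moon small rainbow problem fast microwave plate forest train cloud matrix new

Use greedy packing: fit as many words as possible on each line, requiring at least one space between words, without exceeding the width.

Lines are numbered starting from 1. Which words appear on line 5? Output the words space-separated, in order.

Line 1: ['capture', 'knife'] (min_width=13, slack=1)
Line 2: ['in', 'sea'] (min_width=6, slack=8)
Line 3: ['dinosaur', 'do'] (min_width=11, slack=3)
Line 4: ['the', 'kitchen'] (min_width=11, slack=3)
Line 5: ['stone', 'of'] (min_width=8, slack=6)
Line 6: ['segment'] (min_width=7, slack=7)
Line 7: ['hospital', 'moon'] (min_width=13, slack=1)
Line 8: ['small', 'rainbow'] (min_width=13, slack=1)
Line 9: ['problem', 'fast'] (min_width=12, slack=2)
Line 10: ['microwave'] (min_width=9, slack=5)
Line 11: ['plate', 'forest'] (min_width=12, slack=2)
Line 12: ['train', 'cloud'] (min_width=11, slack=3)
Line 13: ['matrix', 'new'] (min_width=10, slack=4)

Answer: stone of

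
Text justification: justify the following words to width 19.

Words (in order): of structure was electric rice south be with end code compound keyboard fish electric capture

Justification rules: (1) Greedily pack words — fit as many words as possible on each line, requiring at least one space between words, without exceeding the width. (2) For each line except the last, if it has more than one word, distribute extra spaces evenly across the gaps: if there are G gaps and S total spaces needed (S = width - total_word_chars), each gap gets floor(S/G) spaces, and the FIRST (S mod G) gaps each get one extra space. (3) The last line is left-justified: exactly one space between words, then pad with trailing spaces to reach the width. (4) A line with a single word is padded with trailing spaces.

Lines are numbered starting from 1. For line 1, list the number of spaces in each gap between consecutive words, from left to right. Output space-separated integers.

Line 1: ['of', 'structure', 'was'] (min_width=16, slack=3)
Line 2: ['electric', 'rice', 'south'] (min_width=19, slack=0)
Line 3: ['be', 'with', 'end', 'code'] (min_width=16, slack=3)
Line 4: ['compound', 'keyboard'] (min_width=17, slack=2)
Line 5: ['fish', 'electric'] (min_width=13, slack=6)
Line 6: ['capture'] (min_width=7, slack=12)

Answer: 3 2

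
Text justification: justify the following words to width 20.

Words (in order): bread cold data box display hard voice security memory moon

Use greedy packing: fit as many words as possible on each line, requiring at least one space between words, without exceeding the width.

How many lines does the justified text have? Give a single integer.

Line 1: ['bread', 'cold', 'data', 'box'] (min_width=19, slack=1)
Line 2: ['display', 'hard', 'voice'] (min_width=18, slack=2)
Line 3: ['security', 'memory', 'moon'] (min_width=20, slack=0)
Total lines: 3

Answer: 3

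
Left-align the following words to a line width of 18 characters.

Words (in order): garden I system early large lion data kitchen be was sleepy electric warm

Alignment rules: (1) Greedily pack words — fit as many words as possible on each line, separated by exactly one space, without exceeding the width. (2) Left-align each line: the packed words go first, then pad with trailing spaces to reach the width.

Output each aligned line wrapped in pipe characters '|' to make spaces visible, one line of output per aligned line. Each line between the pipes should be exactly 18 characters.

Answer: |garden I system   |
|early large lion  |
|data kitchen be   |
|was sleepy        |
|electric warm     |

Derivation:
Line 1: ['garden', 'I', 'system'] (min_width=15, slack=3)
Line 2: ['early', 'large', 'lion'] (min_width=16, slack=2)
Line 3: ['data', 'kitchen', 'be'] (min_width=15, slack=3)
Line 4: ['was', 'sleepy'] (min_width=10, slack=8)
Line 5: ['electric', 'warm'] (min_width=13, slack=5)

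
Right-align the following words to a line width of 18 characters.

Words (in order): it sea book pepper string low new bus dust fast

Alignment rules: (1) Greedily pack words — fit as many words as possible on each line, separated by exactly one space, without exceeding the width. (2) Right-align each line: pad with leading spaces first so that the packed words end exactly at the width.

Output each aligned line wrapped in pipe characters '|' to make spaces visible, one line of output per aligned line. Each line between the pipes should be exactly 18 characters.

Answer: |it sea book pepper|
|string low new bus|
|         dust fast|

Derivation:
Line 1: ['it', 'sea', 'book', 'pepper'] (min_width=18, slack=0)
Line 2: ['string', 'low', 'new', 'bus'] (min_width=18, slack=0)
Line 3: ['dust', 'fast'] (min_width=9, slack=9)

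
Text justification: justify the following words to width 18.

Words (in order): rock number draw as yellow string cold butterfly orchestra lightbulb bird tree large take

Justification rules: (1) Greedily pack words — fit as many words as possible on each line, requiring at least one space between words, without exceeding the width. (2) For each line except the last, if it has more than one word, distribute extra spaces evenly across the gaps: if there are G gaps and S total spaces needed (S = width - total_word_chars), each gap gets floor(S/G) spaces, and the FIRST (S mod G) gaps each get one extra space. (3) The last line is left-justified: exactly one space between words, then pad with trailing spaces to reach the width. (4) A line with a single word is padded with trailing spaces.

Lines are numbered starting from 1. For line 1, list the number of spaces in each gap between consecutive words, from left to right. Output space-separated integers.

Answer: 2 2

Derivation:
Line 1: ['rock', 'number', 'draw'] (min_width=16, slack=2)
Line 2: ['as', 'yellow', 'string'] (min_width=16, slack=2)
Line 3: ['cold', 'butterfly'] (min_width=14, slack=4)
Line 4: ['orchestra'] (min_width=9, slack=9)
Line 5: ['lightbulb', 'bird'] (min_width=14, slack=4)
Line 6: ['tree', 'large', 'take'] (min_width=15, slack=3)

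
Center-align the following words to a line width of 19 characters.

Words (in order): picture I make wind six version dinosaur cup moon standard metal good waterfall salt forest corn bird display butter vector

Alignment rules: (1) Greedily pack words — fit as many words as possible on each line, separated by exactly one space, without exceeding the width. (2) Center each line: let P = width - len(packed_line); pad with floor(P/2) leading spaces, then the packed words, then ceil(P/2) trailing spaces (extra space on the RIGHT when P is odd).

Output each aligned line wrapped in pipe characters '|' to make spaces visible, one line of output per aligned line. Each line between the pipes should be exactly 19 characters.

Line 1: ['picture', 'I', 'make', 'wind'] (min_width=19, slack=0)
Line 2: ['six', 'version'] (min_width=11, slack=8)
Line 3: ['dinosaur', 'cup', 'moon'] (min_width=17, slack=2)
Line 4: ['standard', 'metal', 'good'] (min_width=19, slack=0)
Line 5: ['waterfall', 'salt'] (min_width=14, slack=5)
Line 6: ['forest', 'corn', 'bird'] (min_width=16, slack=3)
Line 7: ['display', 'butter'] (min_width=14, slack=5)
Line 8: ['vector'] (min_width=6, slack=13)

Answer: |picture I make wind|
|    six version    |
| dinosaur cup moon |
|standard metal good|
|  waterfall salt   |
| forest corn bird  |
|  display butter   |
|      vector       |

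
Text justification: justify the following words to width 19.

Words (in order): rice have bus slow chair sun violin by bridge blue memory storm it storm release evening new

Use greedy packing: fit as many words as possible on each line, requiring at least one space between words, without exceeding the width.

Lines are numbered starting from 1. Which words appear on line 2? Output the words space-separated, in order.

Line 1: ['rice', 'have', 'bus', 'slow'] (min_width=18, slack=1)
Line 2: ['chair', 'sun', 'violin', 'by'] (min_width=19, slack=0)
Line 3: ['bridge', 'blue', 'memory'] (min_width=18, slack=1)
Line 4: ['storm', 'it', 'storm'] (min_width=14, slack=5)
Line 5: ['release', 'evening', 'new'] (min_width=19, slack=0)

Answer: chair sun violin by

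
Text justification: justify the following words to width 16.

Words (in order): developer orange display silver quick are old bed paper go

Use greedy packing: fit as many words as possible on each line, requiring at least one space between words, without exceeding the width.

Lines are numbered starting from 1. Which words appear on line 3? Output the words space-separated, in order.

Line 1: ['developer', 'orange'] (min_width=16, slack=0)
Line 2: ['display', 'silver'] (min_width=14, slack=2)
Line 3: ['quick', 'are', 'old'] (min_width=13, slack=3)
Line 4: ['bed', 'paper', 'go'] (min_width=12, slack=4)

Answer: quick are old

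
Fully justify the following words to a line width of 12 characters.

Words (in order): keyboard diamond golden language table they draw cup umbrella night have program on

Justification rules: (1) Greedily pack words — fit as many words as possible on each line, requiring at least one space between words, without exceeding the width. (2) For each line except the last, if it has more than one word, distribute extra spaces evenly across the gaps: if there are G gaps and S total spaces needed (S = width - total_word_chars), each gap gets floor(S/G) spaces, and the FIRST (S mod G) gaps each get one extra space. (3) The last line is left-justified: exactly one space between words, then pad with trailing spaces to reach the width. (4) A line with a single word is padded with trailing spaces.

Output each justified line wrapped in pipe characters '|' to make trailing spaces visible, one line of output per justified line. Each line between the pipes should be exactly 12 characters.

Answer: |keyboard    |
|diamond     |
|golden      |
|language    |
|table   they|
|draw     cup|
|umbrella    |
|night   have|
|program on  |

Derivation:
Line 1: ['keyboard'] (min_width=8, slack=4)
Line 2: ['diamond'] (min_width=7, slack=5)
Line 3: ['golden'] (min_width=6, slack=6)
Line 4: ['language'] (min_width=8, slack=4)
Line 5: ['table', 'they'] (min_width=10, slack=2)
Line 6: ['draw', 'cup'] (min_width=8, slack=4)
Line 7: ['umbrella'] (min_width=8, slack=4)
Line 8: ['night', 'have'] (min_width=10, slack=2)
Line 9: ['program', 'on'] (min_width=10, slack=2)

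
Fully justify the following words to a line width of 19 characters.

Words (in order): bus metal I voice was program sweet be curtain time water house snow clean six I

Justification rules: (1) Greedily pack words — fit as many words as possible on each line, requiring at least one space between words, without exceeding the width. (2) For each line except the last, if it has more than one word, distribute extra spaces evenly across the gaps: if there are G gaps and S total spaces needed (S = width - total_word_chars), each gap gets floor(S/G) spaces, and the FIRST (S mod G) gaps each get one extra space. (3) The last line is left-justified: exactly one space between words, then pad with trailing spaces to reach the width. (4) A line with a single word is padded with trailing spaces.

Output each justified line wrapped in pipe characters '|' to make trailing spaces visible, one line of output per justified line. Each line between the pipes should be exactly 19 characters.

Line 1: ['bus', 'metal', 'I', 'voice'] (min_width=17, slack=2)
Line 2: ['was', 'program', 'sweet'] (min_width=17, slack=2)
Line 3: ['be', 'curtain', 'time'] (min_width=15, slack=4)
Line 4: ['water', 'house', 'snow'] (min_width=16, slack=3)
Line 5: ['clean', 'six', 'I'] (min_width=11, slack=8)

Answer: |bus  metal  I voice|
|was  program  sweet|
|be   curtain   time|
|water   house  snow|
|clean six I        |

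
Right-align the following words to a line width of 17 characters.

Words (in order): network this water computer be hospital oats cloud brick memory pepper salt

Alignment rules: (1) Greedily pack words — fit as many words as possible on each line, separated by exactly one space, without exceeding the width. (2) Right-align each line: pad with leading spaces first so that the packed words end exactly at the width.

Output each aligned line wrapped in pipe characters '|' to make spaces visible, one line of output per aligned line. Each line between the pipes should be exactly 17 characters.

Line 1: ['network', 'this'] (min_width=12, slack=5)
Line 2: ['water', 'computer', 'be'] (min_width=17, slack=0)
Line 3: ['hospital', 'oats'] (min_width=13, slack=4)
Line 4: ['cloud', 'brick'] (min_width=11, slack=6)
Line 5: ['memory', 'pepper'] (min_width=13, slack=4)
Line 6: ['salt'] (min_width=4, slack=13)

Answer: |     network this|
|water computer be|
|    hospital oats|
|      cloud brick|
|    memory pepper|
|             salt|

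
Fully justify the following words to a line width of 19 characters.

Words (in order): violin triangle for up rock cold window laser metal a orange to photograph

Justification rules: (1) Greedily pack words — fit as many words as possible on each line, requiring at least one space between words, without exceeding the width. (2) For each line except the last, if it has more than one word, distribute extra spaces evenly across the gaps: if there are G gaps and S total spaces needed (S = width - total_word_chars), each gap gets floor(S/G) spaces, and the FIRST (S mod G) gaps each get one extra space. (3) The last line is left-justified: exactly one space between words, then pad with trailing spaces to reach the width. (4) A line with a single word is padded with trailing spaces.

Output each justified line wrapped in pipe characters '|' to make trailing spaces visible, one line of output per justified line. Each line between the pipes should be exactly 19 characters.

Answer: |violin triangle for|
|up rock cold window|
|laser    metal    a|
|orange           to|
|photograph         |

Derivation:
Line 1: ['violin', 'triangle', 'for'] (min_width=19, slack=0)
Line 2: ['up', 'rock', 'cold', 'window'] (min_width=19, slack=0)
Line 3: ['laser', 'metal', 'a'] (min_width=13, slack=6)
Line 4: ['orange', 'to'] (min_width=9, slack=10)
Line 5: ['photograph'] (min_width=10, slack=9)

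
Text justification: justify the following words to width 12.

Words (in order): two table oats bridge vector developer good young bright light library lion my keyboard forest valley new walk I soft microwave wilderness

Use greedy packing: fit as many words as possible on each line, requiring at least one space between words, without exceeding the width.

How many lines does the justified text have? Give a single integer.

Line 1: ['two', 'table'] (min_width=9, slack=3)
Line 2: ['oats', 'bridge'] (min_width=11, slack=1)
Line 3: ['vector'] (min_width=6, slack=6)
Line 4: ['developer'] (min_width=9, slack=3)
Line 5: ['good', 'young'] (min_width=10, slack=2)
Line 6: ['bright', 'light'] (min_width=12, slack=0)
Line 7: ['library', 'lion'] (min_width=12, slack=0)
Line 8: ['my', 'keyboard'] (min_width=11, slack=1)
Line 9: ['forest'] (min_width=6, slack=6)
Line 10: ['valley', 'new'] (min_width=10, slack=2)
Line 11: ['walk', 'I', 'soft'] (min_width=11, slack=1)
Line 12: ['microwave'] (min_width=9, slack=3)
Line 13: ['wilderness'] (min_width=10, slack=2)
Total lines: 13

Answer: 13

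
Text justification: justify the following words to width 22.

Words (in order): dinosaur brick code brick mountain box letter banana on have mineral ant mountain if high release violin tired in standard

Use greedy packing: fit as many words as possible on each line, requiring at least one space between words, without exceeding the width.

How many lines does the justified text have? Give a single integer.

Answer: 6

Derivation:
Line 1: ['dinosaur', 'brick', 'code'] (min_width=19, slack=3)
Line 2: ['brick', 'mountain', 'box'] (min_width=18, slack=4)
Line 3: ['letter', 'banana', 'on', 'have'] (min_width=21, slack=1)
Line 4: ['mineral', 'ant', 'mountain'] (min_width=20, slack=2)
Line 5: ['if', 'high', 'release', 'violin'] (min_width=22, slack=0)
Line 6: ['tired', 'in', 'standard'] (min_width=17, slack=5)
Total lines: 6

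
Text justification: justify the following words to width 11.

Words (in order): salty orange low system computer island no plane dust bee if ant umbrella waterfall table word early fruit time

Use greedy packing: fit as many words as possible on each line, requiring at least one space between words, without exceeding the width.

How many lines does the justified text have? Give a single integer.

Line 1: ['salty'] (min_width=5, slack=6)
Line 2: ['orange', 'low'] (min_width=10, slack=1)
Line 3: ['system'] (min_width=6, slack=5)
Line 4: ['computer'] (min_width=8, slack=3)
Line 5: ['island', 'no'] (min_width=9, slack=2)
Line 6: ['plane', 'dust'] (min_width=10, slack=1)
Line 7: ['bee', 'if', 'ant'] (min_width=10, slack=1)
Line 8: ['umbrella'] (min_width=8, slack=3)
Line 9: ['waterfall'] (min_width=9, slack=2)
Line 10: ['table', 'word'] (min_width=10, slack=1)
Line 11: ['early', 'fruit'] (min_width=11, slack=0)
Line 12: ['time'] (min_width=4, slack=7)
Total lines: 12

Answer: 12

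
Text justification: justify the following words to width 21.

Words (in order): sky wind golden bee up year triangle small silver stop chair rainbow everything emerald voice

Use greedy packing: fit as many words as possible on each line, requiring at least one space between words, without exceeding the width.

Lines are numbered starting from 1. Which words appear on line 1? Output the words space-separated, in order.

Line 1: ['sky', 'wind', 'golden', 'bee'] (min_width=19, slack=2)
Line 2: ['up', 'year', 'triangle'] (min_width=16, slack=5)
Line 3: ['small', 'silver', 'stop'] (min_width=17, slack=4)
Line 4: ['chair', 'rainbow'] (min_width=13, slack=8)
Line 5: ['everything', 'emerald'] (min_width=18, slack=3)
Line 6: ['voice'] (min_width=5, slack=16)

Answer: sky wind golden bee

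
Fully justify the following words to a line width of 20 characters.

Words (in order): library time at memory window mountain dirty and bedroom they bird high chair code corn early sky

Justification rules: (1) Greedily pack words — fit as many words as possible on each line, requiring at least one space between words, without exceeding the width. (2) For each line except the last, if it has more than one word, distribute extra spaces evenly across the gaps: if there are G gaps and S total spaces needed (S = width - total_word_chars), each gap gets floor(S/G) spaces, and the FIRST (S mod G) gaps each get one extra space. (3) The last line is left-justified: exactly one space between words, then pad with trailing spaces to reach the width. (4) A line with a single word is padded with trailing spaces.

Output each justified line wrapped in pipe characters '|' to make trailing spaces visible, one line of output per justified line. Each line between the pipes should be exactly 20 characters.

Line 1: ['library', 'time', 'at'] (min_width=15, slack=5)
Line 2: ['memory', 'window'] (min_width=13, slack=7)
Line 3: ['mountain', 'dirty', 'and'] (min_width=18, slack=2)
Line 4: ['bedroom', 'they', 'bird'] (min_width=17, slack=3)
Line 5: ['high', 'chair', 'code', 'corn'] (min_width=20, slack=0)
Line 6: ['early', 'sky'] (min_width=9, slack=11)

Answer: |library    time   at|
|memory        window|
|mountain  dirty  and|
|bedroom   they  bird|
|high chair code corn|
|early sky           |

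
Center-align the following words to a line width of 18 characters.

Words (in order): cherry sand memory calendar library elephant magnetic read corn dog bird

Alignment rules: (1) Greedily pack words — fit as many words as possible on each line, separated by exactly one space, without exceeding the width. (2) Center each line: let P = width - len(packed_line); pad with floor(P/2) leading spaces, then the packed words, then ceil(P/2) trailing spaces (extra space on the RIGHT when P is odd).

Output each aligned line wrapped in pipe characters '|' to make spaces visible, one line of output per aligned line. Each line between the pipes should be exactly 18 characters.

Line 1: ['cherry', 'sand', 'memory'] (min_width=18, slack=0)
Line 2: ['calendar', 'library'] (min_width=16, slack=2)
Line 3: ['elephant', 'magnetic'] (min_width=17, slack=1)
Line 4: ['read', 'corn', 'dog', 'bird'] (min_width=18, slack=0)

Answer: |cherry sand memory|
| calendar library |
|elephant magnetic |
|read corn dog bird|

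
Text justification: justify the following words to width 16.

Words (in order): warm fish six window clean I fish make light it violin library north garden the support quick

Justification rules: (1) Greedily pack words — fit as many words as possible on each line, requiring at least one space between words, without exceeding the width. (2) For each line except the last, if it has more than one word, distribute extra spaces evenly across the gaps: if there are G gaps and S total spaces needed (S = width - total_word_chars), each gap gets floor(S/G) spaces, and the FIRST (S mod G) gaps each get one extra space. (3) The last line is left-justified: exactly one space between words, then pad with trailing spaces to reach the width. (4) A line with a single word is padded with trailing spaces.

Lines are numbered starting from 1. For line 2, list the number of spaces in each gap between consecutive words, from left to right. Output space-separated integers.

Line 1: ['warm', 'fish', 'six'] (min_width=13, slack=3)
Line 2: ['window', 'clean', 'I'] (min_width=14, slack=2)
Line 3: ['fish', 'make', 'light'] (min_width=15, slack=1)
Line 4: ['it', 'violin'] (min_width=9, slack=7)
Line 5: ['library', 'north'] (min_width=13, slack=3)
Line 6: ['garden', 'the'] (min_width=10, slack=6)
Line 7: ['support', 'quick'] (min_width=13, slack=3)

Answer: 2 2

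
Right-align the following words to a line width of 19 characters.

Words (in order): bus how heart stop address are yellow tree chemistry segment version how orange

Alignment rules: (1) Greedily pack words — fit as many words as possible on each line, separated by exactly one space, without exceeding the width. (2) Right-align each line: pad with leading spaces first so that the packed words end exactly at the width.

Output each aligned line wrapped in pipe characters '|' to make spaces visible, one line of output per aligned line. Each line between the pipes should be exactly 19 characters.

Answer: | bus how heart stop|
| address are yellow|
|     tree chemistry|
|segment version how|
|             orange|

Derivation:
Line 1: ['bus', 'how', 'heart', 'stop'] (min_width=18, slack=1)
Line 2: ['address', 'are', 'yellow'] (min_width=18, slack=1)
Line 3: ['tree', 'chemistry'] (min_width=14, slack=5)
Line 4: ['segment', 'version', 'how'] (min_width=19, slack=0)
Line 5: ['orange'] (min_width=6, slack=13)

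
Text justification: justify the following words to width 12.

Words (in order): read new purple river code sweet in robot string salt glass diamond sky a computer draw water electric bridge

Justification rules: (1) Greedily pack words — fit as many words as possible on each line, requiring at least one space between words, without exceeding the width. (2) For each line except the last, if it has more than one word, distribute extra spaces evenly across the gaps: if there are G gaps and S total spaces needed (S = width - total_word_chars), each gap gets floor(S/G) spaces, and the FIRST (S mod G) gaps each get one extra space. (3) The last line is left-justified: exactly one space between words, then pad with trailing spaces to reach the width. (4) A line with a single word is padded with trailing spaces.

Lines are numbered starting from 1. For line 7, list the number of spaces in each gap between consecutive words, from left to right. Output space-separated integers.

Answer: 2

Derivation:
Line 1: ['read', 'new'] (min_width=8, slack=4)
Line 2: ['purple', 'river'] (min_width=12, slack=0)
Line 3: ['code', 'sweet'] (min_width=10, slack=2)
Line 4: ['in', 'robot'] (min_width=8, slack=4)
Line 5: ['string', 'salt'] (min_width=11, slack=1)
Line 6: ['glass'] (min_width=5, slack=7)
Line 7: ['diamond', 'sky'] (min_width=11, slack=1)
Line 8: ['a', 'computer'] (min_width=10, slack=2)
Line 9: ['draw', 'water'] (min_width=10, slack=2)
Line 10: ['electric'] (min_width=8, slack=4)
Line 11: ['bridge'] (min_width=6, slack=6)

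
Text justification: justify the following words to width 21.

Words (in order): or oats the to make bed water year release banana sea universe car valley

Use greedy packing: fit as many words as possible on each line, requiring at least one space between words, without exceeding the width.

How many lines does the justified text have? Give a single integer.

Line 1: ['or', 'oats', 'the', 'to', 'make'] (min_width=19, slack=2)
Line 2: ['bed', 'water', 'year'] (min_width=14, slack=7)
Line 3: ['release', 'banana', 'sea'] (min_width=18, slack=3)
Line 4: ['universe', 'car', 'valley'] (min_width=19, slack=2)
Total lines: 4

Answer: 4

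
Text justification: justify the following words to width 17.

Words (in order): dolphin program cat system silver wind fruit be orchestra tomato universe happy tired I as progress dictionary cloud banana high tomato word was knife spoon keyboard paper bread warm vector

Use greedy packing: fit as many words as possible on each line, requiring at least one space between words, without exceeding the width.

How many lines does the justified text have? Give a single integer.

Answer: 13

Derivation:
Line 1: ['dolphin', 'program'] (min_width=15, slack=2)
Line 2: ['cat', 'system', 'silver'] (min_width=17, slack=0)
Line 3: ['wind', 'fruit', 'be'] (min_width=13, slack=4)
Line 4: ['orchestra', 'tomato'] (min_width=16, slack=1)
Line 5: ['universe', 'happy'] (min_width=14, slack=3)
Line 6: ['tired', 'I', 'as'] (min_width=10, slack=7)
Line 7: ['progress'] (min_width=8, slack=9)
Line 8: ['dictionary', 'cloud'] (min_width=16, slack=1)
Line 9: ['banana', 'high'] (min_width=11, slack=6)
Line 10: ['tomato', 'word', 'was'] (min_width=15, slack=2)
Line 11: ['knife', 'spoon'] (min_width=11, slack=6)
Line 12: ['keyboard', 'paper'] (min_width=14, slack=3)
Line 13: ['bread', 'warm', 'vector'] (min_width=17, slack=0)
Total lines: 13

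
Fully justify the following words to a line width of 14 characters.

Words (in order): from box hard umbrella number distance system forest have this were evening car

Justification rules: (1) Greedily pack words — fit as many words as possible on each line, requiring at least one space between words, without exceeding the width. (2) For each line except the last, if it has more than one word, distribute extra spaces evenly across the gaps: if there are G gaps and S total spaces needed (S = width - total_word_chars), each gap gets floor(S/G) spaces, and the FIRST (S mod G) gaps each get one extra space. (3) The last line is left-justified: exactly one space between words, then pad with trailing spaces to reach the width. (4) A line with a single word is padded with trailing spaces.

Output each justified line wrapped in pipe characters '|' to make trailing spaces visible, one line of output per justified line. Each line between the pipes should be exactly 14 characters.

Answer: |from  box hard|
|umbrella      |
|number        |
|distance      |
|system  forest|
|have this were|
|evening car   |

Derivation:
Line 1: ['from', 'box', 'hard'] (min_width=13, slack=1)
Line 2: ['umbrella'] (min_width=8, slack=6)
Line 3: ['number'] (min_width=6, slack=8)
Line 4: ['distance'] (min_width=8, slack=6)
Line 5: ['system', 'forest'] (min_width=13, slack=1)
Line 6: ['have', 'this', 'were'] (min_width=14, slack=0)
Line 7: ['evening', 'car'] (min_width=11, slack=3)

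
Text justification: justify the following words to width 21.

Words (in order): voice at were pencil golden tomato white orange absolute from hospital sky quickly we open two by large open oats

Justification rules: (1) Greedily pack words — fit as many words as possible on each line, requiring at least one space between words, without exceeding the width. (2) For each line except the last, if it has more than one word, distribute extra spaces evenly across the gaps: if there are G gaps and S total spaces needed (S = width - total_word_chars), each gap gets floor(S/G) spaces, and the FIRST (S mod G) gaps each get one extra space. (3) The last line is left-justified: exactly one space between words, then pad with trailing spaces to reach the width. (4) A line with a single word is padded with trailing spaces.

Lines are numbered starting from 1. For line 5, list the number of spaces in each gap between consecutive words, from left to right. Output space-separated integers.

Line 1: ['voice', 'at', 'were', 'pencil'] (min_width=20, slack=1)
Line 2: ['golden', 'tomato', 'white'] (min_width=19, slack=2)
Line 3: ['orange', 'absolute', 'from'] (min_width=20, slack=1)
Line 4: ['hospital', 'sky', 'quickly'] (min_width=20, slack=1)
Line 5: ['we', 'open', 'two', 'by', 'large'] (min_width=20, slack=1)
Line 6: ['open', 'oats'] (min_width=9, slack=12)

Answer: 2 1 1 1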